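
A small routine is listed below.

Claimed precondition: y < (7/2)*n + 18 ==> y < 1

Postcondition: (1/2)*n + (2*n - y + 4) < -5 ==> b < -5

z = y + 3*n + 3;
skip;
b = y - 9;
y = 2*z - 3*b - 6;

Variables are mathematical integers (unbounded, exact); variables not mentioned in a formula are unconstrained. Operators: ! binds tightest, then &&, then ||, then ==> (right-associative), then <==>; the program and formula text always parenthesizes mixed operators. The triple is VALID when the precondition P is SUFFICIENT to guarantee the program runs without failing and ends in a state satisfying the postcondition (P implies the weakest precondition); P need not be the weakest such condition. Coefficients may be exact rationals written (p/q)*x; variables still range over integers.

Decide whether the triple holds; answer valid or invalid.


Working backward. After the program, the postcondition (1/2)*n + (2*n - y + 4) < -5 ==> b < -5 must hold; in canonical form it is (5/2)*n < y - 9 ==> b < -5.
Before y := 2*z - 3*b - 6: 3*b + (5/2)*n < 2*z - 15 ==> b < -5
Before b := y - 9: (5/2)*n + 3*y < 2*z + 12 ==> y < 4
Before skip: (5/2)*n + 3*y < 2*z + 12 ==> y < 4
Before z := y + 3*n + 3: y < (7/2)*n + 18 ==> y < 4
The weakest precondition is y < (7/2)*n + 18 ==> y < 4.
Check whether y < (7/2)*n + 18 ==> y < 1 implies it.
Every state satisfying the precondition satisfies the weakest precondition: the implication holds.
Answer: valid


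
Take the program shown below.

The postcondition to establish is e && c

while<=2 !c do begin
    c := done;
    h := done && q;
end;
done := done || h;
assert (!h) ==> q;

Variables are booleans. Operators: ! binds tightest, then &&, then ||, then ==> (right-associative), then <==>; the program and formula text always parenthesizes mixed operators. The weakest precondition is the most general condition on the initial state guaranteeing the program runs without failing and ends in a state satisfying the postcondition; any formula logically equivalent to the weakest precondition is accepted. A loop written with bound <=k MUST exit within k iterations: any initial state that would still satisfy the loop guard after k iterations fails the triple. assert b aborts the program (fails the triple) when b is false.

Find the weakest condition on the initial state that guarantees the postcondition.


Working backward. After the program, e && c must hold.
Before assert (!h) ==> q: ((!h) ==> q) && e && c
Before done := done || h: ((!h) ==> q) && e && c
Before the loop (bound <=2), unroll the exhaustion recursion (WP_0 = exit-now case; WP_j = one more guarded iteration, up to j = 2):
  WP_0: c && ((!h) ==> q) && e
  WP_1: ((!c) ==> (done && ((!(done && q)) ==> q) && e)) && (c ==> (((!h) ==> q) && e && c))
  WP_2: ((!c) ==> (((!done) ==> (done && ((!(done && q)) ==> q) && e)) && (done ==> (((!(done && q)) ==> q) && e && done)))) && (c ==> (((!h) ==> q) && e && c))
So before the loop: ((!c) ==> (((!done) ==> (done && ((!(done && q)) ==> q) && e)) && (done ==> (((!(done && q)) ==> q) && e && done)))) && (c ==> (((!h) ==> q) && e && c))
Answer: WP = ((!c) ==> (((!done) ==> (done && ((!(done && q)) ==> q) && e)) && (done ==> (((!(done && q)) ==> q) && e && done)))) && (c ==> (((!h) ==> q) && e && c))


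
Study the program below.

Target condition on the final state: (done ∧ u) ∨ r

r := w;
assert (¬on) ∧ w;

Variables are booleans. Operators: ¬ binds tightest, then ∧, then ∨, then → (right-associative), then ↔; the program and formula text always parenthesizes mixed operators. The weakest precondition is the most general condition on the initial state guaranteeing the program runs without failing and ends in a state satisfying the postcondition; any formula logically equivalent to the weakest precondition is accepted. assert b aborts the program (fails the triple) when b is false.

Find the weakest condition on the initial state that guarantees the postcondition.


Working backward. After the program, (done ∧ u) ∨ r must hold.
Before assert (¬on) ∧ w: (¬on) ∧ w ∧ ((done ∧ u) ∨ r)
Before r := w: (¬on) ∧ w ∧ ((done ∧ u) ∨ w)
Answer: WP = (¬on) ∧ w ∧ ((done ∧ u) ∨ w)


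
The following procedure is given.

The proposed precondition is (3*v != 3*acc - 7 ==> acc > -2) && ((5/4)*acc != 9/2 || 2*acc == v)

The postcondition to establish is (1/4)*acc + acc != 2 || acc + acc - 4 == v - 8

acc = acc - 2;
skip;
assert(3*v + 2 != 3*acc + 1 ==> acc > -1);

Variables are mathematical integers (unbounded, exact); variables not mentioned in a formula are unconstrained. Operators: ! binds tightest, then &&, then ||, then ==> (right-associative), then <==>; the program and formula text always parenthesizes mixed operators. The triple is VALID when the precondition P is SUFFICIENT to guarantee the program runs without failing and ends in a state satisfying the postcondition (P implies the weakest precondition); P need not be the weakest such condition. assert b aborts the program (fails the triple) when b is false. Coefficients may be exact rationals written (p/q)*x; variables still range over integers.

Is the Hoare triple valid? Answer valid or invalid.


Working backward. After the program, the postcondition (1/4)*acc + acc != 2 || acc + acc - 4 == v - 8 must hold; in canonical form it is (5/4)*acc != 2 || 2*acc == v - 4.
Before assert 3*v + 2 != 3*acc + 1 ==> acc > -1: (3*v != 3*acc - 1 ==> acc > -1) && ((5/4)*acc != 2 || 2*acc == v - 4)
Before skip: (3*v != 3*acc - 1 ==> acc > -1) && ((5/4)*acc != 2 || 2*acc == v - 4)
Before acc := acc - 2: (3*v != 3*acc - 7 ==> acc > 1) && ((5/4)*acc != 9/2 || 2*acc == v)
The weakest precondition is (3*v != 3*acc - 7 ==> acc > 1) && ((5/4)*acc != 9/2 || 2*acc == v).
Check whether (3*v != 3*acc - 7 ==> acc > -2) && ((5/4)*acc != 9/2 || 2*acc == v) implies it.
Countermodel: at the initial state acc = 0, v = 0, the precondition holds but the weakest precondition fails.
Answer: invalid


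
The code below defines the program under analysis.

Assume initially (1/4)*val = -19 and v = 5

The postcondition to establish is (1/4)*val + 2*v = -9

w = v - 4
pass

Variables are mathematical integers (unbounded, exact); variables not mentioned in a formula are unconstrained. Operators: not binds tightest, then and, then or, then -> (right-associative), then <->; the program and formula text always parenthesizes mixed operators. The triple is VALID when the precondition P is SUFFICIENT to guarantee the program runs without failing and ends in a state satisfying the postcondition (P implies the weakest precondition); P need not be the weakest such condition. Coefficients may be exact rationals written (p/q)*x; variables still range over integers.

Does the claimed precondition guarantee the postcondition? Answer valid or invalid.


Working backward. After the program, the postcondition (1/4)*val + 2*v = -9 must hold; in canonical form it is 2*v + (1/4)*val = -9.
Before skip: 2*v + (1/4)*val = -9
Before w := v - 4: 2*v + (1/4)*val = -9
The weakest precondition is 2*v + (1/4)*val = -9.
Check whether (1/4)*val = -19 and v = 5 implies it.
Every state satisfying the precondition satisfies the weakest precondition: the implication holds.
Answer: valid


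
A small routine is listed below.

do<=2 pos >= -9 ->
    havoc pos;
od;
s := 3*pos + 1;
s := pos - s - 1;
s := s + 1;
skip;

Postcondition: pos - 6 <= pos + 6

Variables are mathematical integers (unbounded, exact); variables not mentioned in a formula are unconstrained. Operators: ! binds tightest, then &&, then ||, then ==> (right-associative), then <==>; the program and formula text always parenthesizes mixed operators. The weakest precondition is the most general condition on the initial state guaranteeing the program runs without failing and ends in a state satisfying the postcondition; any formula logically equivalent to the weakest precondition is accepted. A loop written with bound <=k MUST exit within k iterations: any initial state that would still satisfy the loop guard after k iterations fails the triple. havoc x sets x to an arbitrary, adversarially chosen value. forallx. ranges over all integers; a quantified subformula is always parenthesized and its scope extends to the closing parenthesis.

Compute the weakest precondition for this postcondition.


Working backward. After the program, the postcondition pos - 6 <= pos + 6 must hold; in canonical form it is true.
Before skip: true
Before s := s + 1: true
Before s := pos - s - 1: true
Before s := 3*pos + 1: true
Before the loop (bound <=2), unroll the exhaustion recursion (WP_0 = exit-now case; WP_j = one more guarded iteration, up to j = 2):
  WP_0: !(pos >= -9)
  WP_1: pos >= -9 ==> (forall pos_1. (!(pos_1 >= -9)))
  WP_2: pos >= -9 ==> (forall pos_2. (pos_2 >= -9 ==> (forall pos_1. (!(pos_1 >= -9)))))
So before the loop: pos >= -9 ==> (forall pos_2. (pos_2 >= -9 ==> (forall pos_1. (!(pos_1 >= -9)))))
Answer: WP = pos >= -9 ==> (forall pos_2. (pos_2 >= -9 ==> (forall pos_1. (!(pos_1 >= -9)))))


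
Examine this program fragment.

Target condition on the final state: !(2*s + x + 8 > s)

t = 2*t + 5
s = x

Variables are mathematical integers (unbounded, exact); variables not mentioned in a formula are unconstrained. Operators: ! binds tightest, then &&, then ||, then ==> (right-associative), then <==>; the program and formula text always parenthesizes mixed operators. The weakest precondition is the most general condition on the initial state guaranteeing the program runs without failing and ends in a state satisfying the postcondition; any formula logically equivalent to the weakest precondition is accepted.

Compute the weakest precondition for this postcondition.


Working backward. After the program, the postcondition !(2*s + x + 8 > s) must hold; in canonical form it is !(s + x > -8).
Before s := x: !(2*x > -8)
Before t := 2*t + 5: !(2*x > -8)
Answer: WP = !(2*x > -8)


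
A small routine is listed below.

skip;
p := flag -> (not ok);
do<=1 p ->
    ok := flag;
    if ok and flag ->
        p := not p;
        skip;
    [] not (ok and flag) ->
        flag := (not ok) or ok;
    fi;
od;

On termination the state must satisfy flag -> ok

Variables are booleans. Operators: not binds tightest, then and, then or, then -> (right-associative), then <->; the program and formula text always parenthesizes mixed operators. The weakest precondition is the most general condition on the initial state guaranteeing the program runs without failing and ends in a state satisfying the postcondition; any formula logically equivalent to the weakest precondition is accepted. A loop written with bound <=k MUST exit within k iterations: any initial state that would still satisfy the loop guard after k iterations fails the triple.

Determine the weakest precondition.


Working backward. After the program, flag -> ok must hold.
Before the loop (bound <=1), unroll the exhaustion recursion (WP_0 = exit-now case; WP_j = one more guarded iteration, up to j = 1):
  WP_0: (not p) and (flag -> ok)
  WP_1: (p -> ((flag -> p) and ((not flag) -> ((not p) and flag)))) and ((not p) -> (flag -> ok))
So before the loop: (p -> ((flag -> p) and ((not flag) -> ((not p) and flag)))) and ((not p) -> (flag -> ok))
Before p := flag -> (not ok): ((flag -> (not ok)) -> ((flag -> (flag -> (not ok))) and ((not flag) -> ((not (flag -> (not ok))) and flag)))) and ((not (flag -> (not ok))) -> (flag -> ok))
Before skip: ((flag -> (not ok)) -> ((flag -> (flag -> (not ok))) and ((not flag) -> ((not (flag -> (not ok))) and flag)))) and ((not (flag -> (not ok))) -> (flag -> ok))
Answer: WP = ((flag -> (not ok)) -> ((flag -> (flag -> (not ok))) and ((not flag) -> ((not (flag -> (not ok))) and flag)))) and ((not (flag -> (not ok))) -> (flag -> ok))


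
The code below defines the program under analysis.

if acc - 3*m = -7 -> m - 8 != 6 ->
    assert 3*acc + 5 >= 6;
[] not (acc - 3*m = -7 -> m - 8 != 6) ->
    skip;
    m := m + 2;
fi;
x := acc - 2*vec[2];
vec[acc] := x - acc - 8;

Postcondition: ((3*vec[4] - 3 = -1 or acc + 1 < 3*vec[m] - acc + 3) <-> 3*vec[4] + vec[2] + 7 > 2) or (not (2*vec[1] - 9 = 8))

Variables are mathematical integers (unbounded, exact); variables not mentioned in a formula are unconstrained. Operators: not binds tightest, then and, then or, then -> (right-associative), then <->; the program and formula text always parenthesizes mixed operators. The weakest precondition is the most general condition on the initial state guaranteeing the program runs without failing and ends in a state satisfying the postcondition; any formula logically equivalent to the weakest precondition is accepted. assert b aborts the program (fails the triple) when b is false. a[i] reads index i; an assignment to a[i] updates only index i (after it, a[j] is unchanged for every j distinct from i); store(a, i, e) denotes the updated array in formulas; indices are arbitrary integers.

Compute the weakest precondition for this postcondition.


Working backward. After the program, the postcondition ((3*vec[4] - 3 = -1 or acc + 1 < 3*vec[m] - acc + 3) <-> 3*vec[4] + vec[2] + 7 > 2) or (not (2*vec[1] - 9 = 8)) must hold; in canonical form it is ((3*vec[4] = 2 or 2*acc < 3*vec[m] + 2) <-> vec[2] + 3*vec[4] > -5) or (not (2*vec[1] = 17)).
Before vec[acc] := x - acc - 8: ((3*store(vec, acc, -acc + x - 8)[4] = 2 or 2*acc < 3*store(vec, acc, -acc + x - 8)[m] + 2) <-> store(vec, acc, -acc + x - 8)[2] + 3*store(vec, acc, -acc + x - 8)[4] > -5) or (not (2*store(vec, acc, -acc + x - 8)[1] = 17))
Before x := acc - 2*vec[2]: ((3*store(vec, acc, -2*vec[2] - 8)[4] = 2 or 2*acc < 3*store(vec, acc, -2*vec[2] - 8)[m] + 2) <-> store(vec, acc, -2*vec[2] - 8)[2] + 3*store(vec, acc, -2*vec[2] - 8)[4] > -5) or (not (2*store(vec, acc, -2*vec[2] - 8)[1] = 17))
Then branch requires 3*acc >= 1 and (((3*store(vec, acc, -2*vec[2] - 8)[4] = 2 or 2*acc < 3*store(vec, acc, -2*vec[2] - 8)[m] + 2) <-> store(vec, acc, -2*vec[2] - 8)[2] + 3*store(vec, acc, -2*vec[2] - 8)[4] > -5) or (not (2*store(vec, acc, -2*vec[2] - 8)[1] = 17))); else branch requires ((3*store(vec, acc, -2*vec[2] - 8)[4] = 2 or 2*acc < 3*store(vec, acc, -2*vec[2] - 8)[m + 2] + 2) <-> store(vec, acc, -2*vec[2] - 8)[2] + 3*store(vec, acc, -2*vec[2] - 8)[4] > -5) or (not (2*store(vec, acc, -2*vec[2] - 8)[1] = 17)).
Before the if: ((acc = 3*m - 7 -> m != 14) -> (3*acc >= 1 and (((3*store(vec, acc, -2*vec[2] - 8)[4] = 2 or 2*acc < 3*store(vec, acc, -2*vec[2] - 8)[m] + 2) <-> store(vec, acc, -2*vec[2] - 8)[2] + 3*store(vec, acc, -2*vec[2] - 8)[4] > -5) or (not (2*store(vec, acc, -2*vec[2] - 8)[1] = 17))))) and ((not (acc = 3*m - 7 -> m != 14)) -> (((3*store(vec, acc, -2*vec[2] - 8)[4] = 2 or 2*acc < 3*store(vec, acc, -2*vec[2] - 8)[m + 2] + 2) <-> store(vec, acc, -2*vec[2] - 8)[2] + 3*store(vec, acc, -2*vec[2] - 8)[4] > -5) or (not (2*store(vec, acc, -2*vec[2] - 8)[1] = 17))))
Answer: WP = ((acc = 3*m - 7 -> m != 14) -> (3*acc >= 1 and (((3*store(vec, acc, -2*vec[2] - 8)[4] = 2 or 2*acc < 3*store(vec, acc, -2*vec[2] - 8)[m] + 2) <-> store(vec, acc, -2*vec[2] - 8)[2] + 3*store(vec, acc, -2*vec[2] - 8)[4] > -5) or (not (2*store(vec, acc, -2*vec[2] - 8)[1] = 17))))) and ((not (acc = 3*m - 7 -> m != 14)) -> (((3*store(vec, acc, -2*vec[2] - 8)[4] = 2 or 2*acc < 3*store(vec, acc, -2*vec[2] - 8)[m + 2] + 2) <-> store(vec, acc, -2*vec[2] - 8)[2] + 3*store(vec, acc, -2*vec[2] - 8)[4] > -5) or (not (2*store(vec, acc, -2*vec[2] - 8)[1] = 17))))


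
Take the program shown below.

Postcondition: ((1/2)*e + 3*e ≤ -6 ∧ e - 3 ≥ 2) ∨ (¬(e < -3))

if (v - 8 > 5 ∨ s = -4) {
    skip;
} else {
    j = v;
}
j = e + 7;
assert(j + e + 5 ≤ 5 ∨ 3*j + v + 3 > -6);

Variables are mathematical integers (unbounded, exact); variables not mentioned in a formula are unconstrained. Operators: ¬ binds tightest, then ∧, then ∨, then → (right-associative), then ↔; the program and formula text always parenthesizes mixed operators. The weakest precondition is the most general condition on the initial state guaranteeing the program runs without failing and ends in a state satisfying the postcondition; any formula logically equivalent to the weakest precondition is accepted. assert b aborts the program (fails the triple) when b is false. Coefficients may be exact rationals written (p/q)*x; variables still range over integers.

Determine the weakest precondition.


Working backward. After the program, the postcondition ((1/2)*e + 3*e ≤ -6 ∧ e - 3 ≥ 2) ∨ (¬(e < -3)) must hold; in canonical form it is ((7/2)*e ≤ -6 ∧ e ≥ 5) ∨ (¬(e < -3)).
Before assert j + e + 5 ≤ 5 ∨ 3*j + v + 3 > -6: (e + j ≤ 0 ∨ 3*j + v > -9) ∧ (((7/2)*e ≤ -6 ∧ e ≥ 5) ∨ (¬(e < -3)))
Before j := e + 7: (2*e ≤ -7 ∨ 3*e + v > -30) ∧ (((7/2)*e ≤ -6 ∧ e ≥ 5) ∨ (¬(e < -3)))
Then branch requires (2*e ≤ -7 ∨ 3*e + v > -30) ∧ (((7/2)*e ≤ -6 ∧ e ≥ 5) ∨ (¬(e < -3))); else branch requires (2*e ≤ -7 ∨ 3*e + v > -30) ∧ (((7/2)*e ≤ -6 ∧ e ≥ 5) ∨ (¬(e < -3))).
Before the if: ((v > 13 ∨ s = -4) → ((2*e ≤ -7 ∨ 3*e + v > -30) ∧ (((7/2)*e ≤ -6 ∧ e ≥ 5) ∨ (¬(e < -3))))) ∧ ((¬(v > 13 ∨ s = -4)) → ((2*e ≤ -7 ∨ 3*e + v > -30) ∧ (((7/2)*e ≤ -6 ∧ e ≥ 5) ∨ (¬(e < -3)))))
Answer: WP = ((v > 13 ∨ s = -4) → ((2*e ≤ -7 ∨ 3*e + v > -30) ∧ (((7/2)*e ≤ -6 ∧ e ≥ 5) ∨ (¬(e < -3))))) ∧ ((¬(v > 13 ∨ s = -4)) → ((2*e ≤ -7 ∨ 3*e + v > -30) ∧ (((7/2)*e ≤ -6 ∧ e ≥ 5) ∨ (¬(e < -3)))))


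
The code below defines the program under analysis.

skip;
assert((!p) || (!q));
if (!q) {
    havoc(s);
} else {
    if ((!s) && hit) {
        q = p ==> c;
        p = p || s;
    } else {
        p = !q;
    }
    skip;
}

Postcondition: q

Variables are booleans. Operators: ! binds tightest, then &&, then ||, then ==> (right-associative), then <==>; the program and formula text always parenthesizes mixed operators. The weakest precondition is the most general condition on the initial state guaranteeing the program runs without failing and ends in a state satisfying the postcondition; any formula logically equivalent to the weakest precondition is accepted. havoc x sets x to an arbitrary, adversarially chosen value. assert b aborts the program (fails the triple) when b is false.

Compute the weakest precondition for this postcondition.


Working backward. After the program, q must hold.
Then branch requires q; else branch requires (((!s) && hit) ==> (p ==> c)) && ((!((!s) && hit)) ==> q).
Before the if: ((!q) ==> q) && (q ==> ((((!s) && hit) ==> (p ==> c)) && ((!((!s) && hit)) ==> q)))
Before assert (!p) || (!q): ((!p) || (!q)) && ((!q) ==> q) && (q ==> ((((!s) && hit) ==> (p ==> c)) && ((!((!s) && hit)) ==> q)))
Before skip: ((!p) || (!q)) && ((!q) ==> q) && (q ==> ((((!s) && hit) ==> (p ==> c)) && ((!((!s) && hit)) ==> q)))
Answer: WP = ((!p) || (!q)) && ((!q) ==> q) && (q ==> ((((!s) && hit) ==> (p ==> c)) && ((!((!s) && hit)) ==> q)))


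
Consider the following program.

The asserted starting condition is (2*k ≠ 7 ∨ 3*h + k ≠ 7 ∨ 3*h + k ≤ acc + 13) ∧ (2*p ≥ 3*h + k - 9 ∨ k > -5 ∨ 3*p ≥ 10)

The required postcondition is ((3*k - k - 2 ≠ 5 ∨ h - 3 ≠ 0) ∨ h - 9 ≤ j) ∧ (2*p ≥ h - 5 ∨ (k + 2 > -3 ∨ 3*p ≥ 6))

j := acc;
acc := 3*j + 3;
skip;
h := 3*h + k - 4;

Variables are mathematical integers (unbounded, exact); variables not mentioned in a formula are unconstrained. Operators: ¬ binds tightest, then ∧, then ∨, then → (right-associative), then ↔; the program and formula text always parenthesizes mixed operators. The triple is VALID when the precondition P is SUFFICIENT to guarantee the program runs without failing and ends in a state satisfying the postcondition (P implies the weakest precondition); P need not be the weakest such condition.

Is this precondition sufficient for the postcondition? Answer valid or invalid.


Working backward. After the program, the postcondition ((3*k - k - 2 ≠ 5 ∨ h - 3 ≠ 0) ∨ h - 9 ≤ j) ∧ (2*p ≥ h - 5 ∨ (k + 2 > -3 ∨ 3*p ≥ 6)) must hold; in canonical form it is (2*k ≠ 7 ∨ h ≠ 3 ∨ h ≤ j + 9) ∧ (2*p ≥ h - 5 ∨ k > -5 ∨ 3*p ≥ 6).
Before h := 3*h + k - 4: (2*k ≠ 7 ∨ 3*h + k ≠ 7 ∨ 3*h + k ≤ j + 13) ∧ (2*p ≥ 3*h + k - 9 ∨ k > -5 ∨ 3*p ≥ 6)
Before skip: (2*k ≠ 7 ∨ 3*h + k ≠ 7 ∨ 3*h + k ≤ j + 13) ∧ (2*p ≥ 3*h + k - 9 ∨ k > -5 ∨ 3*p ≥ 6)
Before acc := 3*j + 3: (2*k ≠ 7 ∨ 3*h + k ≠ 7 ∨ 3*h + k ≤ j + 13) ∧ (2*p ≥ 3*h + k - 9 ∨ k > -5 ∨ 3*p ≥ 6)
Before j := acc: (2*k ≠ 7 ∨ 3*h + k ≠ 7 ∨ 3*h + k ≤ acc + 13) ∧ (2*p ≥ 3*h + k - 9 ∨ k > -5 ∨ 3*p ≥ 6)
The weakest precondition is (2*k ≠ 7 ∨ 3*h + k ≠ 7 ∨ 3*h + k ≤ acc + 13) ∧ (2*p ≥ 3*h + k - 9 ∨ k > -5 ∨ 3*p ≥ 6).
Check whether (2*k ≠ 7 ∨ 3*h + k ≠ 7 ∨ 3*h + k ≤ acc + 13) ∧ (2*p ≥ 3*h + k - 9 ∨ k > -5 ∨ 3*p ≥ 10) implies it.
Every state satisfying the precondition satisfies the weakest precondition: the implication holds.
Answer: valid


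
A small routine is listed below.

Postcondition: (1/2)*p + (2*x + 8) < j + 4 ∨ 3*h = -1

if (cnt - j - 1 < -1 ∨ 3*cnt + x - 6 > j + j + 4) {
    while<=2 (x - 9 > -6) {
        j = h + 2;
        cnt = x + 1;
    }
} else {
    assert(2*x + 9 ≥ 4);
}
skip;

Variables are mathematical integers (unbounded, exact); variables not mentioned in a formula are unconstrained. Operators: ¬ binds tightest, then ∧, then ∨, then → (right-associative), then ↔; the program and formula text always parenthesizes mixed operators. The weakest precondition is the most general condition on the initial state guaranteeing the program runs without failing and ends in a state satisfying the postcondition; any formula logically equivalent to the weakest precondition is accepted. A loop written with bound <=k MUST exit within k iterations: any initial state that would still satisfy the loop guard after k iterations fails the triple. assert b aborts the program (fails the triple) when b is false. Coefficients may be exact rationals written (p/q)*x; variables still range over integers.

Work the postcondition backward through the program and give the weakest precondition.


Working backward. After the program, the postcondition (1/2)*p + (2*x + 8) < j + 4 ∨ 3*h = -1 must hold; in canonical form it is (1/2)*p + 2*x < j - 4 ∨ 3*h = -1.
Before skip: (1/2)*p + 2*x < j - 4 ∨ 3*h = -1
Then branch requires (x > 3 → ((x > 3 → ((¬(x > 3)) ∧ ((1/2)*p + 2*x < h - 2 ∨ 3*h = -1))) ∧ ((¬(x > 3)) → ((1/2)*p + 2*x < h - 2 ∨ 3*h = -1)))) ∧ ((¬(x > 3)) → ((1/2)*p + 2*x < j - 4 ∨ 3*h = -1)); else branch requires 2*x ≥ -5 ∧ ((1/2)*p + 2*x < j - 4 ∨ 3*h = -1).
Before the if: ((cnt < j ∨ 3*cnt + x > 2*j + 10) → ((x > 3 → ((x > 3 → ((¬(x > 3)) ∧ ((1/2)*p + 2*x < h - 2 ∨ 3*h = -1))) ∧ ((¬(x > 3)) → ((1/2)*p + 2*x < h - 2 ∨ 3*h = -1)))) ∧ ((¬(x > 3)) → ((1/2)*p + 2*x < j - 4 ∨ 3*h = -1)))) ∧ ((¬(cnt < j ∨ 3*cnt + x > 2*j + 10)) → (2*x ≥ -5 ∧ ((1/2)*p + 2*x < j - 4 ∨ 3*h = -1)))
Answer: WP = ((cnt < j ∨ 3*cnt + x > 2*j + 10) → ((x > 3 → ((x > 3 → ((¬(x > 3)) ∧ ((1/2)*p + 2*x < h - 2 ∨ 3*h = -1))) ∧ ((¬(x > 3)) → ((1/2)*p + 2*x < h - 2 ∨ 3*h = -1)))) ∧ ((¬(x > 3)) → ((1/2)*p + 2*x < j - 4 ∨ 3*h = -1)))) ∧ ((¬(cnt < j ∨ 3*cnt + x > 2*j + 10)) → (2*x ≥ -5 ∧ ((1/2)*p + 2*x < j - 4 ∨ 3*h = -1)))


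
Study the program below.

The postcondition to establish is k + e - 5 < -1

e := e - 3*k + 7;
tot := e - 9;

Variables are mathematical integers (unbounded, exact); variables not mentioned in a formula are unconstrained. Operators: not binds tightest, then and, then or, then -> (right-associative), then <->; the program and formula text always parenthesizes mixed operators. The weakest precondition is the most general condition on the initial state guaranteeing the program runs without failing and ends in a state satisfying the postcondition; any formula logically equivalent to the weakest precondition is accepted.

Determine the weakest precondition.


Working backward. After the program, the postcondition k + e - 5 < -1 must hold; in canonical form it is e + k < 4.
Before tot := e - 9: e + k < 4
Before e := e - 3*k + 7: e < 2*k - 3
Answer: WP = e < 2*k - 3


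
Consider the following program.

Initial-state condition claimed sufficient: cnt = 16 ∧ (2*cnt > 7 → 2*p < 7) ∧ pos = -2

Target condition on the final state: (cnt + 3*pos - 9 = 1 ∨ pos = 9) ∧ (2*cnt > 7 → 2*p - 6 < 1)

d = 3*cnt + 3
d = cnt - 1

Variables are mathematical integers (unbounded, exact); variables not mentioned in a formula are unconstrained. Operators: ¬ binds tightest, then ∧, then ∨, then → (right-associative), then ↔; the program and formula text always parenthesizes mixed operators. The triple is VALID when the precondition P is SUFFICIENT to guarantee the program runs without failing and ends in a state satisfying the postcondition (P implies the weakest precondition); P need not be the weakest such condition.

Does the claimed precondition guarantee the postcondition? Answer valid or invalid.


Working backward. After the program, the postcondition (cnt + 3*pos - 9 = 1 ∨ pos = 9) ∧ (2*cnt > 7 → 2*p - 6 < 1) must hold; in canonical form it is (cnt + 3*pos = 10 ∨ pos = 9) ∧ (2*cnt > 7 → 2*p < 7).
Before d := cnt - 1: (cnt + 3*pos = 10 ∨ pos = 9) ∧ (2*cnt > 7 → 2*p < 7)
Before d := 3*cnt + 3: (cnt + 3*pos = 10 ∨ pos = 9) ∧ (2*cnt > 7 → 2*p < 7)
The weakest precondition is (cnt + 3*pos = 10 ∨ pos = 9) ∧ (2*cnt > 7 → 2*p < 7).
Check whether cnt = 16 ∧ (2*cnt > 7 → 2*p < 7) ∧ pos = -2 implies it.
Every state satisfying the precondition satisfies the weakest precondition: the implication holds.
Answer: valid


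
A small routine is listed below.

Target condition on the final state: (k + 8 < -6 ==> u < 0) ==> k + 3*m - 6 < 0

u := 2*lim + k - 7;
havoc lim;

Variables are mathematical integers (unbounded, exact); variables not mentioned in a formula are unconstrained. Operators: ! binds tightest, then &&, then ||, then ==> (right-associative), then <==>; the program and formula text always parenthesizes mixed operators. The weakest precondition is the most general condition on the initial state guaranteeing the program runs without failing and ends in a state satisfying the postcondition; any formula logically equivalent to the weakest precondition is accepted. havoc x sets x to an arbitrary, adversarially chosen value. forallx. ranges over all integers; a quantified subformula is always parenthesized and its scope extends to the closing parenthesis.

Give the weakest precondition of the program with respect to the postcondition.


Working backward. After the program, the postcondition (k + 8 < -6 ==> u < 0) ==> k + 3*m - 6 < 0 must hold; in canonical form it is (k < -14 ==> u < 0) ==> k + 3*m < 6.
Before havoc lim: (k < -14 ==> u < 0) ==> k + 3*m < 6
Before u := 2*lim + k - 7: (k < -14 ==> k + 2*lim < 7) ==> k + 3*m < 6
Answer: WP = (k < -14 ==> k + 2*lim < 7) ==> k + 3*m < 6


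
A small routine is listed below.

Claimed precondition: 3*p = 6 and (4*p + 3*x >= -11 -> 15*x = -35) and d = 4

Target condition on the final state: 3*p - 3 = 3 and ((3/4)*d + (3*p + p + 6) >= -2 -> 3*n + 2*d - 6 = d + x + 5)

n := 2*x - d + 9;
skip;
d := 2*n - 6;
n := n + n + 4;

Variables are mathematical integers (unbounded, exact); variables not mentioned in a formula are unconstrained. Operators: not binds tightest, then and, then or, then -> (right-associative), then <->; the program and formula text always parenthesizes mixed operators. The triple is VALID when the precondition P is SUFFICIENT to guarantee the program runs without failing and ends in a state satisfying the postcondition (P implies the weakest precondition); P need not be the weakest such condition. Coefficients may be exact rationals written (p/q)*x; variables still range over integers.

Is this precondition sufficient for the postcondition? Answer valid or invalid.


Working backward. After the program, the postcondition 3*p - 3 = 3 and ((3/4)*d + (3*p + p + 6) >= -2 -> 3*n + 2*d - 6 = d + x + 5) must hold; in canonical form it is 3*p = 6 and ((3/4)*d + 4*p >= -8 -> d + 3*n = x + 11).
Before n := n + n + 4: 3*p = 6 and ((3/4)*d + 4*p >= -8 -> d + 6*n = x - 1)
Before d := 2*n - 6: 3*p = 6 and ((3/2)*n + 4*p >= -7/2 -> 8*n = x + 5)
Before skip: 3*p = 6 and ((3/2)*n + 4*p >= -7/2 -> 8*n = x + 5)
Before n := 2*x - d + 9: 3*p = 6 and (4*p + 3*x >= (3/2)*d - 17 -> 15*x = 8*d - 67)
The weakest precondition is 3*p = 6 and (4*p + 3*x >= (3/2)*d - 17 -> 15*x = 8*d - 67).
Check whether 3*p = 6 and (4*p + 3*x >= -11 -> 15*x = -35) and d = 4 implies it.
Every state satisfying the precondition satisfies the weakest precondition: the implication holds.
Answer: valid


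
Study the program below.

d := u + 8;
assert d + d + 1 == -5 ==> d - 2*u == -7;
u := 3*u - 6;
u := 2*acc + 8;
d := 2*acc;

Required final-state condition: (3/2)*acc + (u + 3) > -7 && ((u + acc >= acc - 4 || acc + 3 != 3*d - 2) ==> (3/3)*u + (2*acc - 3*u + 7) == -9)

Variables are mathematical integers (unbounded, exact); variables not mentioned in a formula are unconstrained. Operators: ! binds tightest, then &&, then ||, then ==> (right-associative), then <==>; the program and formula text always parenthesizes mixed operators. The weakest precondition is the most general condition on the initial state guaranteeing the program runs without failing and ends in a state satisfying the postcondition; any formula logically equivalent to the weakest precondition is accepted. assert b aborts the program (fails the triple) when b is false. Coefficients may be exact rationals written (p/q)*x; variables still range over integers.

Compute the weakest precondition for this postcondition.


Working backward. After the program, the postcondition (3/2)*acc + (u + 3) > -7 && ((u + acc >= acc - 4 || acc + 3 != 3*d - 2) ==> (3/3)*u + (2*acc - 3*u + 7) == -9) must hold; in canonical form it is (3/2)*acc + u > -10 && ((u >= -4 || acc != 3*d - 5) ==> 2*acc == 2*u - 16).
Before d := 2*acc: (3/2)*acc + u > -10 && ((u >= -4 || 5*acc != 5) ==> 2*acc == 2*u - 16)
Before u := 2*acc + 8: (7/2)*acc > -18 && ((2*acc >= -12 || 5*acc != 5) ==> 2*acc == 0)
Before u := 3*u - 6: (7/2)*acc > -18 && ((2*acc >= -12 || 5*acc != 5) ==> 2*acc == 0)
Before assert d + d + 1 == -5 ==> d - 2*u == -7: (2*d == -6 ==> d == 2*u - 7) && (7/2)*acc > -18 && ((2*acc >= -12 || 5*acc != 5) ==> 2*acc == 0)
Before d := u + 8: (2*u == -22 ==> u == 15) && (7/2)*acc > -18 && ((2*acc >= -12 || 5*acc != 5) ==> 2*acc == 0)
Answer: WP = (2*u == -22 ==> u == 15) && (7/2)*acc > -18 && ((2*acc >= -12 || 5*acc != 5) ==> 2*acc == 0)


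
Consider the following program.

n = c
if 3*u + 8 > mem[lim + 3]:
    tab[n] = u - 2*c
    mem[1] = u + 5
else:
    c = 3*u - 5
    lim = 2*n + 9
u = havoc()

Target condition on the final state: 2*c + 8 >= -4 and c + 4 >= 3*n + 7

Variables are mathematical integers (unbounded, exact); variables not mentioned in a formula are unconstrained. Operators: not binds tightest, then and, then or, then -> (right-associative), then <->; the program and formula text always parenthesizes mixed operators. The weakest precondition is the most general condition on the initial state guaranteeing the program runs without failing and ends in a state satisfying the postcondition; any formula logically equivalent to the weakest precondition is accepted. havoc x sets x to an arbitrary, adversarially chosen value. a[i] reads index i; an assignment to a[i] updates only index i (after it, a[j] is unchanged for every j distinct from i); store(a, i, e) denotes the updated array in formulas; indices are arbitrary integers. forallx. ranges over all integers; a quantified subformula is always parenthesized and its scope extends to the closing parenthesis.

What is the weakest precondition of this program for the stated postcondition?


Working backward. After the program, the postcondition 2*c + 8 >= -4 and c + 4 >= 3*n + 7 must hold; in canonical form it is 2*c >= -12 and c >= 3*n + 3.
Before havoc u: 2*c >= -12 and c >= 3*n + 3
Then branch requires 2*c >= -12 and c >= 3*n + 3; else branch requires 6*u >= -2 and 3*u >= 3*n + 8.
Before the if: (3*u > mem[lim + 3] - 8 -> (2*c >= -12 and c >= 3*n + 3)) and ((not (3*u > mem[lim + 3] - 8)) -> (6*u >= -2 and 3*u >= 3*n + 8))
Before n := c: (3*u > mem[lim + 3] - 8 -> (2*c >= -12 and 2*c <= -3)) and ((not (3*u > mem[lim + 3] - 8)) -> (6*u >= -2 and 3*u >= 3*c + 8))
Answer: WP = (3*u > mem[lim + 3] - 8 -> (2*c >= -12 and 2*c <= -3)) and ((not (3*u > mem[lim + 3] - 8)) -> (6*u >= -2 and 3*u >= 3*c + 8))


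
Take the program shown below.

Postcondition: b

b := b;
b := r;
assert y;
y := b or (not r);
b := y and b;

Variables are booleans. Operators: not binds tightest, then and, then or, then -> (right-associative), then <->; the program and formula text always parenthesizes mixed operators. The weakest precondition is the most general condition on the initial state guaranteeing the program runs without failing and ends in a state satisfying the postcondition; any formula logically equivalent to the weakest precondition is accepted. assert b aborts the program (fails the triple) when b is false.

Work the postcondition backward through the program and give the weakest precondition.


Working backward. After the program, b must hold.
Before b := y and b: y and b
Before y := b or (not r): (b or (not r)) and b
Before assert y: y and (b or (not r)) and b
Before b := r: y and r
Before b := b: y and r
Answer: WP = y and r


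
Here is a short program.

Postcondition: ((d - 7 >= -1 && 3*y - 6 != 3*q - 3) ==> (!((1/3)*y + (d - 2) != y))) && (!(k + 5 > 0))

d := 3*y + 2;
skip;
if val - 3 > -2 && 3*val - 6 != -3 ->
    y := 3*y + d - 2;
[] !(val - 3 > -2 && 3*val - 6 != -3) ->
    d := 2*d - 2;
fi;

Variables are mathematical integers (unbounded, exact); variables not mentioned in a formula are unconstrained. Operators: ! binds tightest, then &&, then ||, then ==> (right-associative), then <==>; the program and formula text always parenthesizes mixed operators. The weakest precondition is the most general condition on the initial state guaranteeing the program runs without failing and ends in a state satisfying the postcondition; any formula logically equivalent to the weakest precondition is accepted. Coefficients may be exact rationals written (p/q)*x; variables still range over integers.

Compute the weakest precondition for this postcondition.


Working backward. After the program, the postcondition ((d - 7 >= -1 && 3*y - 6 != 3*q - 3) ==> (!((1/3)*y + (d - 2) != y))) && (!(k + 5 > 0)) must hold; in canonical form it is ((d >= 6 && 3*y != 3*q + 3) ==> (!(d != (2/3)*y + 2))) && (!(k > -5)).
Then branch requires ((d >= 6 && 3*d + 9*y != 3*q + 9) ==> (!((1/3)*d != 2*y + 2/3))) && (!(k > -5)); else branch requires ((2*d >= 8 && 3*y != 3*q + 3) ==> (!(2*d != (2/3)*y + 4))) && (!(k > -5)).
Before the if: ((val > 1 && 3*val != 3) ==> (((d >= 6 && 3*d + 9*y != 3*q + 9) ==> (!((1/3)*d != 2*y + 2/3))) && (!(k > -5)))) && ((!(val > 1 && 3*val != 3)) ==> (((2*d >= 8 && 3*y != 3*q + 3) ==> (!(2*d != (2/3)*y + 4))) && (!(k > -5))))
Before skip: ((val > 1 && 3*val != 3) ==> (((d >= 6 && 3*d + 9*y != 3*q + 9) ==> (!((1/3)*d != 2*y + 2/3))) && (!(k > -5)))) && ((!(val > 1 && 3*val != 3)) ==> (((2*d >= 8 && 3*y != 3*q + 3) ==> (!(2*d != (2/3)*y + 4))) && (!(k > -5))))
Before d := 3*y + 2: ((val > 1 && 3*val != 3) ==> (((3*y >= 4 && 18*y != 3*q + 3) ==> (!(y != 0))) && (!(k > -5)))) && ((!(val > 1 && 3*val != 3)) ==> (((6*y >= 4 && 3*y != 3*q + 3) ==> (!((16/3)*y != 0))) && (!(k > -5))))
Answer: WP = ((val > 1 && 3*val != 3) ==> (((3*y >= 4 && 18*y != 3*q + 3) ==> (!(y != 0))) && (!(k > -5)))) && ((!(val > 1 && 3*val != 3)) ==> (((6*y >= 4 && 3*y != 3*q + 3) ==> (!((16/3)*y != 0))) && (!(k > -5))))


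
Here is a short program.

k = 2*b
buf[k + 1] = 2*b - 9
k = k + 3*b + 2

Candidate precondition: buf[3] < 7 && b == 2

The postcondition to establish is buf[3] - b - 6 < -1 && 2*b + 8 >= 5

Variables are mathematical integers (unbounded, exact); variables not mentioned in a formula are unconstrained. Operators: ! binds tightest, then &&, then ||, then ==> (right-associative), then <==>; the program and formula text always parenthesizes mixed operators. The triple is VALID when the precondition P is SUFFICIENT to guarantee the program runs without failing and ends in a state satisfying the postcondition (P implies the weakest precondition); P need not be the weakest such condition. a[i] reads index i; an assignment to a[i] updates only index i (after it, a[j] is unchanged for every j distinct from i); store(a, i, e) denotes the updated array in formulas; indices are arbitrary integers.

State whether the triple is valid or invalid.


Working backward. After the program, the postcondition buf[3] - b - 6 < -1 && 2*b + 8 >= 5 must hold; in canonical form it is buf[3] < b + 5 && 2*b >= -3.
Before k := k + 3*b + 2: buf[3] < b + 5 && 2*b >= -3
Before buf[k + 1] := 2*b - 9: store(buf, k + 1, 2*b - 9)[3] < b + 5 && 2*b >= -3
Before k := 2*b: store(buf, 2*b + 1, 2*b - 9)[3] < b + 5 && 2*b >= -3
The weakest precondition is store(buf, 2*b + 1, 2*b - 9)[3] < b + 5 && 2*b >= -3.
Check whether buf[3] < 7 && b == 2 implies it.
Every state satisfying the precondition satisfies the weakest precondition: the implication holds.
Answer: valid


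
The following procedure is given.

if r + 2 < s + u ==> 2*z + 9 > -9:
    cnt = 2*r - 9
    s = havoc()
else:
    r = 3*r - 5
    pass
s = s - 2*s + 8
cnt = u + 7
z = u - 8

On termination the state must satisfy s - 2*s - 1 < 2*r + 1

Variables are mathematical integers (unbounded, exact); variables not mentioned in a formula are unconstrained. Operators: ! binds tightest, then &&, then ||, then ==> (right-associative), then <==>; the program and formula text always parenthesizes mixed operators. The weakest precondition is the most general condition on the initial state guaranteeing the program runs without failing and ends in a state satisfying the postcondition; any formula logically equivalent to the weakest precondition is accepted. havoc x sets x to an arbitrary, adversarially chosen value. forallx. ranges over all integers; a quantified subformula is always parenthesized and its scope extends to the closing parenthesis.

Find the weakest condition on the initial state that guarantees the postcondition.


Working backward. After the program, the postcondition s - 2*s - 1 < 2*r + 1 must hold; in canonical form it is 2*r + s > -2.
Before z := u - 8: 2*r + s > -2
Before cnt := u + 7: 2*r + s > -2
Before s := s - 2*s + 8: 2*r > s - 10
Then branch requires forall s_1. 2*r > s_1 - 10; else branch requires 6*r > s.
Before the if: ((r < s + u - 2 ==> 2*z > -18) ==> (forall s_1. 2*r > s_1 - 10)) && ((!(r < s + u - 2 ==> 2*z > -18)) ==> 6*r > s)
Answer: WP = ((r < s + u - 2 ==> 2*z > -18) ==> (forall s_1. 2*r > s_1 - 10)) && ((!(r < s + u - 2 ==> 2*z > -18)) ==> 6*r > s)


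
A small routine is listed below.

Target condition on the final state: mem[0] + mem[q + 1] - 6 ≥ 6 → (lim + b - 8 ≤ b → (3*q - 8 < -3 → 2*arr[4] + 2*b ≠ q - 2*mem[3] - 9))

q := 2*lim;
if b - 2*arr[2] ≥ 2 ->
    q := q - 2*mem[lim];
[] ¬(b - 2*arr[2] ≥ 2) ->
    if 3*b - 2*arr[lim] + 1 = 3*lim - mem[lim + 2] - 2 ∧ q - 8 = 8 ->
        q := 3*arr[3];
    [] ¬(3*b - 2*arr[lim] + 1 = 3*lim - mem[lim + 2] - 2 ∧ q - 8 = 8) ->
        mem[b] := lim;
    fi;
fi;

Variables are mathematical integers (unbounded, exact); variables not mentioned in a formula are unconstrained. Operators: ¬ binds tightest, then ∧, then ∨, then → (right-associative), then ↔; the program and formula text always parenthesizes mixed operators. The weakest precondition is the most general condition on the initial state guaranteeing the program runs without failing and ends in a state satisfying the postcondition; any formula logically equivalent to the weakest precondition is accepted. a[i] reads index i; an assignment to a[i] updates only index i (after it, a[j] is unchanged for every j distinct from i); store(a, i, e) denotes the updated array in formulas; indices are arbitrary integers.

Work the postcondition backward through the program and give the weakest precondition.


Working backward. After the program, the postcondition mem[0] + mem[q + 1] - 6 ≥ 6 → (lim + b - 8 ≤ b → (3*q - 8 < -3 → 2*arr[4] + 2*b ≠ q - 2*mem[3] - 9)) must hold; in canonical form it is mem[q + 1] + mem[0] ≥ 12 → (lim ≤ 8 → (3*q < 5 → 2*arr[4] + 2*mem[3] + 2*b ≠ q - 9)).
Then branch requires mem[-2*mem[lim] + q + 1] + mem[0] ≥ 12 → (lim ≤ 8 → (3*q < 6*mem[lim] + 5 → 2*arr[4] + 2*mem[3] + 2*mem[lim] + 2*b ≠ q - 9)); else branch requires ((mem[lim + 2] + 3*b = 2*arr[lim] + 3*lim - 3 ∧ q = 16) → (mem[3*arr[3] + 1] + mem[0] ≥ 12 → (lim ≤ 8 → (9*arr[3] < 5 → 2*arr[4] + 2*mem[3] + 2*b ≠ 3*arr[3] - 9)))) ∧ ((¬(mem[lim + 2] + 3*b = 2*arr[lim] + 3*lim - 3 ∧ q = 16)) → (store(mem, b, lim)[q + 1] + store(mem, b, lim)[0] ≥ 12 → (lim ≤ 8 → (3*q < 5 → 2*arr[4] + 2*store(mem, b, lim)[3] + 2*b ≠ q - 9)))).
Before the if: (b ≥ 2*arr[2] + 2 → (mem[-2*mem[lim] + q + 1] + mem[0] ≥ 12 → (lim ≤ 8 → (3*q < 6*mem[lim] + 5 → 2*arr[4] + 2*mem[3] + 2*mem[lim] + 2*b ≠ q - 9)))) ∧ ((¬(b ≥ 2*arr[2] + 2)) → (((mem[lim + 2] + 3*b = 2*arr[lim] + 3*lim - 3 ∧ q = 16) → (mem[3*arr[3] + 1] + mem[0] ≥ 12 → (lim ≤ 8 → (9*arr[3] < 5 → 2*arr[4] + 2*mem[3] + 2*b ≠ 3*arr[3] - 9)))) ∧ ((¬(mem[lim + 2] + 3*b = 2*arr[lim] + 3*lim - 3 ∧ q = 16)) → (store(mem, b, lim)[q + 1] + store(mem, b, lim)[0] ≥ 12 → (lim ≤ 8 → (3*q < 5 → 2*arr[4] + 2*store(mem, b, lim)[3] + 2*b ≠ q - 9))))))
Before q := 2*lim: (b ≥ 2*arr[2] + 2 → (mem[-2*mem[lim] + 2*lim + 1] + mem[0] ≥ 12 → (lim ≤ 8 → (6*lim < 6*mem[lim] + 5 → 2*arr[4] + 2*mem[3] + 2*mem[lim] + 2*b ≠ 2*lim - 9)))) ∧ ((¬(b ≥ 2*arr[2] + 2)) → (((mem[lim + 2] + 3*b = 2*arr[lim] + 3*lim - 3 ∧ 2*lim = 16) → (mem[3*arr[3] + 1] + mem[0] ≥ 12 → (lim ≤ 8 → (9*arr[3] < 5 → 2*arr[4] + 2*mem[3] + 2*b ≠ 3*arr[3] - 9)))) ∧ ((¬(mem[lim + 2] + 3*b = 2*arr[lim] + 3*lim - 3 ∧ 2*lim = 16)) → (store(mem, b, lim)[2*lim + 1] + store(mem, b, lim)[0] ≥ 12 → (lim ≤ 8 → (6*lim < 5 → 2*arr[4] + 2*store(mem, b, lim)[3] + 2*b ≠ 2*lim - 9))))))
Answer: WP = (b ≥ 2*arr[2] + 2 → (mem[-2*mem[lim] + 2*lim + 1] + mem[0] ≥ 12 → (lim ≤ 8 → (6*lim < 6*mem[lim] + 5 → 2*arr[4] + 2*mem[3] + 2*mem[lim] + 2*b ≠ 2*lim - 9)))) ∧ ((¬(b ≥ 2*arr[2] + 2)) → (((mem[lim + 2] + 3*b = 2*arr[lim] + 3*lim - 3 ∧ 2*lim = 16) → (mem[3*arr[3] + 1] + mem[0] ≥ 12 → (lim ≤ 8 → (9*arr[3] < 5 → 2*arr[4] + 2*mem[3] + 2*b ≠ 3*arr[3] - 9)))) ∧ ((¬(mem[lim + 2] + 3*b = 2*arr[lim] + 3*lim - 3 ∧ 2*lim = 16)) → (store(mem, b, lim)[2*lim + 1] + store(mem, b, lim)[0] ≥ 12 → (lim ≤ 8 → (6*lim < 5 → 2*arr[4] + 2*store(mem, b, lim)[3] + 2*b ≠ 2*lim - 9))))))
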